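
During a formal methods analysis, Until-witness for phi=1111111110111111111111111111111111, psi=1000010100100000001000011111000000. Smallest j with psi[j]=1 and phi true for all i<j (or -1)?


(phi U psi) at 0: need smallest j with psi[j]=1 and phi[i]=1 for all i in [0,j).
Scan from step 0:
  step 0: psi=1 and phi held for [0,0) -> witness found
Witness step = 0

0


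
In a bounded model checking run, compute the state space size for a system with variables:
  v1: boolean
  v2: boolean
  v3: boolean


State space = product of domain sizes of all variables.
Domain sizes:
  v1 (boolean): 2
  v2 (boolean): 2
  v3 (boolean): 2
Product = 2 * 2 * 2 = 8

8


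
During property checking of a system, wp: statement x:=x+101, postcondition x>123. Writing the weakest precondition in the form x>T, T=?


Formula: wp(x:=E, P) = P[E/x] (substitute E for x in postcondition)
Step 1: Postcondition: x>123
Step 2: Substitute x+101 for x: x+101>123
Step 3: Solve for x: x > 123-101 = 22

22


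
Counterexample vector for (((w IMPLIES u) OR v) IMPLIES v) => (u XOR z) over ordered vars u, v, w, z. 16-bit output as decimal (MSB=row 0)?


F1 = (((w IMPLIES u) OR v) IMPLIES v)
F2 = (u XOR z)
Counterexample to F1=>F2 is where F1=1 and F2=0.
Evaluate each row (bits = u,v,w,z, MSB first):
  row 0 [0000]: F1=0 F2=0 -> F1&~F2 -> 0
  row 1 [0001]: F1=0 F2=1 -> F1&~F2 -> 0
  row 2 [0010]: F1=1 F2=0 -> F1&~F2 -> 1
  row 3 [0011]: F1=1 F2=1 -> F1&~F2 -> 0
  row 4 [0100]: F1=1 F2=0 -> F1&~F2 -> 1
  row 5 [0101]: F1=1 F2=1 -> F1&~F2 -> 0
  row 6 [0110]: F1=1 F2=0 -> F1&~F2 -> 1
  row 7 [0111]: F1=1 F2=1 -> F1&~F2 -> 0
  row 8 [1000]: F1=0 F2=1 -> F1&~F2 -> 0
  row 9 [1001]: F1=0 F2=0 -> F1&~F2 -> 0
  row 10 [1010]: F1=0 F2=1 -> F1&~F2 -> 0
  row 11 [1011]: F1=0 F2=0 -> F1&~F2 -> 0
  row 12 [1100]: F1=1 F2=1 -> F1&~F2 -> 0
  row 13 [1101]: F1=1 F2=0 -> F1&~F2 -> 1
  row 14 [1110]: F1=1 F2=1 -> F1&~F2 -> 0
  row 15 [1111]: F1=1 F2=0 -> F1&~F2 -> 1
Full result column, 4 rows per line (u,v fixed per line; w,z runs 00..11 left to right):
  rows 0-3 [u,v=00]: 0010  = hex 2
  rows 4-7 [u,v=01]: 1010  = hex A
  rows 8-11 [u,v=10]: 0000  = hex 0
  rows 12-15 [u,v=11]: 0101  = hex 5
Counterexample vector (row 0 .. row 15) = 0010101000000101
Output column grouped in 4s = 0010 1010 0000 0101 = 0x2A05
Convert to decimal digit by digit (value = value*16 + digit):
  2 -> 2
  2*16 + 10 (A) = 42
  42*16 + 0 = 672
  672*16 + 5 = 10757
Decimal = 10757

10757


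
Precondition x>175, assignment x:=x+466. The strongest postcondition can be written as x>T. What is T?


Formula: sp(P, x:=E) = exists old_x. (x = E[old_x/x]) AND P[old_x/x] (old_x is the value of x before the assignment; eliminate old_x by solving x = E[old_x/x] for old_x)
Step 1: Precondition P: x>175, i.e. old_x > 175
Step 2: Assignment gives x = old_x + 466, so old_x = x - 466
Step 3: Substitute into P: x - 466 > 175
Step 4: Simplify: x > 175+466 = 641

641


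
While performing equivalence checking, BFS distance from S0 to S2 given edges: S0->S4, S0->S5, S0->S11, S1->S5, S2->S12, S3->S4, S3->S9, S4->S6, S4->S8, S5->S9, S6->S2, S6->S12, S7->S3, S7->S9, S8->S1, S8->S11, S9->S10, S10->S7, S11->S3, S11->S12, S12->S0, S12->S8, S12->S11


BFS layer-by-layer from S0:
  dist 0: {S0}
  dist 1: {S4, S5, S11}
  dist 2: {S3, S6, S8, S9, S12}
  dist 3: {S1, S2, S10}
  -> S2 reached at distance 3
Shortest path length = 3

3


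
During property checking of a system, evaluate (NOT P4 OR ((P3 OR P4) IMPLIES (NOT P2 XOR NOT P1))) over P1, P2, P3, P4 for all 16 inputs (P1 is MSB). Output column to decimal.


Formula: (NOT P4 OR ((P3 OR P4) IMPLIES (NOT P2 XOR NOT P1))) over P1, P2, P3, P4 (16 rows)
Evaluate each row (bits = P1,P2,P3,P4, MSB first):
  row 0 [0000]: (NOT 0 OR ((0 OR 0) IMPLIES (NOT 0 XOR NOT 0))) -> 1
  row 1 [0001]: (NOT 1 OR ((0 OR 1) IMPLIES (NOT 0 XOR NOT 0))) -> 0
  row 2 [0010]: (NOT 0 OR ((1 OR 0) IMPLIES (NOT 0 XOR NOT 0))) -> 1
  row 3 [0011]: (NOT 1 OR ((1 OR 1) IMPLIES (NOT 0 XOR NOT 0))) -> 0
  row 4 [0100]: (NOT 0 OR ((0 OR 0) IMPLIES (NOT 1 XOR NOT 0))) -> 1
  row 5 [0101]: (NOT 1 OR ((0 OR 1) IMPLIES (NOT 1 XOR NOT 0))) -> 1
  row 6 [0110]: (NOT 0 OR ((1 OR 0) IMPLIES (NOT 1 XOR NOT 0))) -> 1
  row 7 [0111]: (NOT 1 OR ((1 OR 1) IMPLIES (NOT 1 XOR NOT 0))) -> 1
  row 8 [1000]: (NOT 0 OR ((0 OR 0) IMPLIES (NOT 0 XOR NOT 1))) -> 1
  row 9 [1001]: (NOT 1 OR ((0 OR 1) IMPLIES (NOT 0 XOR NOT 1))) -> 1
  row 10 [1010]: (NOT 0 OR ((1 OR 0) IMPLIES (NOT 0 XOR NOT 1))) -> 1
  row 11 [1011]: (NOT 1 OR ((1 OR 1) IMPLIES (NOT 0 XOR NOT 1))) -> 1
  row 12 [1100]: (NOT 0 OR ((0 OR 0) IMPLIES (NOT 1 XOR NOT 1))) -> 1
  row 13 [1101]: (NOT 1 OR ((0 OR 1) IMPLIES (NOT 1 XOR NOT 1))) -> 0
  row 14 [1110]: (NOT 0 OR ((1 OR 0) IMPLIES (NOT 1 XOR NOT 1))) -> 1
  row 15 [1111]: (NOT 1 OR ((1 OR 1) IMPLIES (NOT 1 XOR NOT 1))) -> 0
Full result column, 4 rows per line (P1,P2 fixed per line; P3,P4 runs 00..11 left to right):
  rows 0-3 [P1,P2=00]: 1010  = hex A
  rows 4-7 [P1,P2=01]: 1111  = hex F
  rows 8-11 [P1,P2=10]: 1111  = hex F
  rows 12-15 [P1,P2=11]: 1010  = hex A
Output column (row 0 .. row 15) = 1010111111111010
Output column grouped in 4s = 1010 1111 1111 1010 = 0xAFFA
Convert to decimal digit by digit (value = value*16 + digit):
  A -> 10
  10*16 + 15 (F) = 175
  175*16 + 15 (F) = 2815
  2815*16 + 10 (A) = 45050
Decimal = 45050

45050


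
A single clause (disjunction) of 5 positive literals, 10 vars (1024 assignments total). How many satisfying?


Step 1: Total=2^10=1024
Step 2: Unsat when all 5 false: 2^5=32
Step 3: Sat=1024-32=992

992


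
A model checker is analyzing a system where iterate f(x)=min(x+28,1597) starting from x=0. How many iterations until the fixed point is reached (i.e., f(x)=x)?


Step 1: x=0, cap=1597, increment=28
Step 2: x grows by 28 each step until capped at 1597; fixed point is x=1597
Step 3: iterations = ceil(1597/28) = 58

58


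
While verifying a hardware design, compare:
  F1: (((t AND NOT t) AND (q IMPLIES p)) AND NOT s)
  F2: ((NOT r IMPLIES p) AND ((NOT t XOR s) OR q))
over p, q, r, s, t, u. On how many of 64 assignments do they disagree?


F1 = (((t AND NOT t) AND (q IMPLIES p)) AND NOT s)
F2 = ((NOT r IMPLIES p) AND ((NOT t XOR s) OR q))
Evaluate both on each of 64 rows (bits = p,q,r,s,t,u):
  row 0 [000000]: F1=0 F2=0 -> 0
  row 1 [000001]: F1=0 F2=0 -> 0
  row 2 [000010]: F1=0 F2=0 -> 0
  row 3 [000011]: F1=0 F2=0 -> 0
  row 4 [000100]: F1=0 F2=0 -> 0
  (every remaining row is evaluated the same way; all 64 results are listed next)
Full result column, 8 rows per line (p,q,r fixed per line; s,t,u runs 000..111 left to right):
  rows 0-7 [p,q,r=000]: 00000000  (ones: 0)
  rows 8-15 [p,q,r=001]: 11000011  (ones: 4)
  rows 16-23 [p,q,r=010]: 00000000  (ones: 0)
  rows 24-31 [p,q,r=011]: 11111111  (ones: 8)
  rows 32-39 [p,q,r=100]: 11000011  (ones: 4)
  rows 40-47 [p,q,r=101]: 11000011  (ones: 4)
  rows 48-55 [p,q,r=110]: 11111111  (ones: 8)
  rows 56-63 [p,q,r=111]: 11111111  (ones: 8)
Disagreements = 0+4+0+8+4+4+8+8 = 36

36


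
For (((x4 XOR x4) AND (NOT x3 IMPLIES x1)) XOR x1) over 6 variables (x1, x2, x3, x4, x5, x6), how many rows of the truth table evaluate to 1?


Formula: (((x4 XOR x4) AND (NOT x3 IMPLIES x1)) XOR x1) over 6 vars (64 rows)
Evaluate each row (x1, x2, x3, x4, x5, x6 as bits, MSB first):
  row 0 [000000]: (((0 XOR 0) AND (NOT 0 IMPLIES 0)) XOR 0) -> 0
  row 1 [000001]: (((0 XOR 0) AND (NOT 0 IMPLIES 0)) XOR 0) -> 0
  row 2 [000010]: (((0 XOR 0) AND (NOT 0 IMPLIES 0)) XOR 0) -> 0
  row 3 [000011]: (((0 XOR 0) AND (NOT 0 IMPLIES 0)) XOR 0) -> 0
  row 4 [000100]: (((1 XOR 1) AND (NOT 0 IMPLIES 0)) XOR 0) -> 0
  (every remaining row is evaluated the same way; all 64 results are listed next)
Full result column, 8 rows per line (x1,x2,x3 fixed per line; x4,x5,x6 runs 000..111 left to right):
  rows 0-7 [x1,x2,x3=000]: 00000000  (ones: 0)
  rows 8-15 [x1,x2,x3=001]: 00000000  (ones: 0)
  rows 16-23 [x1,x2,x3=010]: 00000000  (ones: 0)
  rows 24-31 [x1,x2,x3=011]: 00000000  (ones: 0)
  rows 32-39 [x1,x2,x3=100]: 11111111  (ones: 8)
  rows 40-47 [x1,x2,x3=101]: 11111111  (ones: 8)
  rows 48-55 [x1,x2,x3=110]: 11111111  (ones: 8)
  rows 56-63 [x1,x2,x3=111]: 11111111  (ones: 8)
Count of 1-rows = 0+0+0+0+8+8+8+8 = 32

32


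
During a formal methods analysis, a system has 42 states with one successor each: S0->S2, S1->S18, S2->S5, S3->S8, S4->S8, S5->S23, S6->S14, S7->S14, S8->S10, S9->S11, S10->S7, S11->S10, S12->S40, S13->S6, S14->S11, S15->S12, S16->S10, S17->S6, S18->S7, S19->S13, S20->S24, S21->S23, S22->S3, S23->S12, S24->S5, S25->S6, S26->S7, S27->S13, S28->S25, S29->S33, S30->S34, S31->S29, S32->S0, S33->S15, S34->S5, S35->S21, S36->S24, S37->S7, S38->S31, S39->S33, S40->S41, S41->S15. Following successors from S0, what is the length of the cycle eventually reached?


Trace from S0 until a state repeats:
  S0 -> S2 -> S5 -> S23 -> S12 -> S40 -> S41 -> S15 -> S12
S12 first seen at step 4, revisited at step 8.
Cycle length = 8 - 4 = 4

4


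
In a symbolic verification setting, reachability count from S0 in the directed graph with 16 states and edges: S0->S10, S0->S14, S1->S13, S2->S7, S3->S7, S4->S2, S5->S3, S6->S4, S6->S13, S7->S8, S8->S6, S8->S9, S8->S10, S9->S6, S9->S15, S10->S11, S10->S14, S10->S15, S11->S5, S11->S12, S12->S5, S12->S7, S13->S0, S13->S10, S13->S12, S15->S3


BFS from S0:
  layer 0: {S0}
  layer 1: {S10, S14}
  layer 2: {S11, S15}
  layer 3: {S3, S5, S12}
  layer 4: {S7}
  layer 5: {S8}
  layer 6: {S6, S9}
  layer 7: {S4, S13}
  layer 8: {S2}
Reachable set: {S0, S2, S3, S4, S5, S6, S7, S8, S9, S10, S11, S12, S13, S14, S15}
Count = 15

15


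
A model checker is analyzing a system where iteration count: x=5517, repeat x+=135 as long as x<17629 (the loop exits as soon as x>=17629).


Step 1: x goes from 5517 toward 17629 by 135; the body runs while x<17629, so iterations = ceil((bound-start)/step)
Step 2: Distance=12112
Step 3: ceil(12112/135)=90

90


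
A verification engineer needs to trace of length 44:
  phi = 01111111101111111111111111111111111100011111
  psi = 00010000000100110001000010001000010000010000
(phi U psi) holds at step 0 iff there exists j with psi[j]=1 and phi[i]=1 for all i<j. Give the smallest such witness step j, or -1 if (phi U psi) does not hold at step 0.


(phi U psi) at 0: need smallest j with psi[j]=1 and phi[i]=1 for all i in [0,j).
Scan from step 0:
  step 0: phi=0 -> phi-prefix broken from here
  step 3: psi=1 but phi already failed -> not a witness
  step 11: psi=1 but phi already failed -> not a witness
  step 14: psi=1 but phi already failed -> not a witness
  step 15: psi=1 but phi already failed -> not a witness
  step 19: psi=1 but phi already failed -> not a witness
  step 24: psi=1 but phi already failed -> not a witness
  step 28: psi=1 but phi already failed -> not a witness
  step 33: psi=1 but phi already failed -> not a witness
  step 39: psi=1 but phi already failed -> not a witness
  end of trace: no witness -> -1
Witness step = -1

-1


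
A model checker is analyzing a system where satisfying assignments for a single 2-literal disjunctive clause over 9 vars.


Step 1: Total=2^9=512
Step 2: Unsat when all 2 false: 2^7=128
Step 3: Sat=512-128=384

384


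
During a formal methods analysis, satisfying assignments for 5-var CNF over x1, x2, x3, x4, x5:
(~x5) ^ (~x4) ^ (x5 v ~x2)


CNF with 3 clauses over 5 vars (32 assignments).
An assignment satisfies CNF iff every clause has >=1 true literal.
Check each row (bits = x1,x2,x3,x4,x5; clause T/F shown):
  row 0 [00000]: clauses=TTT -> 1
  row 1 [00001]: clauses=FTT -> 0
  row 2 [00010]: clauses=TFT -> 0
  row 3 [00011]: clauses=FFT -> 0
  row 4 [00100]: clauses=TTT -> 1
  row 5 [00101]: clauses=FTT -> 0
  row 6 [00110]: clauses=TFT -> 0
  row 7 [00111]: clauses=FFT -> 0
  row 8 [01000]: clauses=TTF -> 0
  row 9 [01001]: clauses=FTT -> 0
  row 10 [01010]: clauses=TFF -> 0
  row 11 [01011]: clauses=FFT -> 0
  row 12 [01100]: clauses=TTF -> 0
  row 13 [01101]: clauses=FTT -> 0
  row 14 [01110]: clauses=TFF -> 0
  row 15 [01111]: clauses=FFT -> 0
  row 16 [10000]: clauses=TTT -> 1
  row 17 [10001]: clauses=FTT -> 0
  row 18 [10010]: clauses=TFT -> 0
  row 19 [10011]: clauses=FFT -> 0
  row 20 [10100]: clauses=TTT -> 1
  row 21 [10101]: clauses=FTT -> 0
  row 22 [10110]: clauses=TFT -> 0
  row 23 [10111]: clauses=FFT -> 0
  row 24 [11000]: clauses=TTF -> 0
  row 25 [11001]: clauses=FTT -> 0
  row 26 [11010]: clauses=TFF -> 0
  row 27 [11011]: clauses=FFT -> 0
  row 28 [11100]: clauses=TTF -> 0
  row 29 [11101]: clauses=FTT -> 0
  row 30 [11110]: clauses=TFF -> 0
  row 31 [11111]: clauses=FFT -> 0
Full result column, 8 rows per line (x1,x2 fixed per line; x3,x4,x5 runs 000..111 left to right):
  rows 0-7 [x1,x2=00]: 10001000  (ones: 2)
  rows 8-15 [x1,x2=01]: 00000000  (ones: 0)
  rows 16-23 [x1,x2=10]: 10001000  (ones: 2)
  rows 24-31 [x1,x2=11]: 00000000  (ones: 0)
Satisfying assignments = 2+0+2+0 = 4

4


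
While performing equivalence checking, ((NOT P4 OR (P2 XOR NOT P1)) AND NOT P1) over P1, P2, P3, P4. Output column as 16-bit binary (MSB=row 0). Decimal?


Formula: ((NOT P4 OR (P2 XOR NOT P1)) AND NOT P1) over P1, P2, P3, P4 (16 rows)
Evaluate each row (bits = P1,P2,P3,P4, MSB first):
  row 0 [0000]: ((NOT 0 OR (0 XOR NOT 0)) AND NOT 0) -> 1
  row 1 [0001]: ((NOT 1 OR (0 XOR NOT 0)) AND NOT 0) -> 1
  row 2 [0010]: ((NOT 0 OR (0 XOR NOT 0)) AND NOT 0) -> 1
  row 3 [0011]: ((NOT 1 OR (0 XOR NOT 0)) AND NOT 0) -> 1
  row 4 [0100]: ((NOT 0 OR (1 XOR NOT 0)) AND NOT 0) -> 1
  row 5 [0101]: ((NOT 1 OR (1 XOR NOT 0)) AND NOT 0) -> 0
  row 6 [0110]: ((NOT 0 OR (1 XOR NOT 0)) AND NOT 0) -> 1
  row 7 [0111]: ((NOT 1 OR (1 XOR NOT 0)) AND NOT 0) -> 0
  row 8 [1000]: ((NOT 0 OR (0 XOR NOT 1)) AND NOT 1) -> 0
  row 9 [1001]: ((NOT 1 OR (0 XOR NOT 1)) AND NOT 1) -> 0
  row 10 [1010]: ((NOT 0 OR (0 XOR NOT 1)) AND NOT 1) -> 0
  row 11 [1011]: ((NOT 1 OR (0 XOR NOT 1)) AND NOT 1) -> 0
  row 12 [1100]: ((NOT 0 OR (1 XOR NOT 1)) AND NOT 1) -> 0
  row 13 [1101]: ((NOT 1 OR (1 XOR NOT 1)) AND NOT 1) -> 0
  row 14 [1110]: ((NOT 0 OR (1 XOR NOT 1)) AND NOT 1) -> 0
  row 15 [1111]: ((NOT 1 OR (1 XOR NOT 1)) AND NOT 1) -> 0
Full result column, 4 rows per line (P1,P2 fixed per line; P3,P4 runs 00..11 left to right):
  rows 0-3 [P1,P2=00]: 1111  = hex F
  rows 4-7 [P1,P2=01]: 1010  = hex A
  rows 8-11 [P1,P2=10]: 0000  = hex 0
  rows 12-15 [P1,P2=11]: 0000  = hex 0
Output column (row 0 .. row 15) = 1111101000000000
Output column grouped in 4s = 1111 1010 0000 0000 = 0xFA00
Convert to decimal digit by digit (value = value*16 + digit):
  F -> 15
  15*16 + 10 (A) = 250
  250*16 + 0 = 4000
  4000*16 + 0 = 64000
Decimal = 64000

64000


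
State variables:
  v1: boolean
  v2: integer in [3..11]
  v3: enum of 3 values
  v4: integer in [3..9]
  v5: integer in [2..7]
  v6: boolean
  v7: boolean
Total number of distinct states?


State space = product of domain sizes of all variables.
Domain sizes:
  v1 (boolean): 2
  v2 (integer in [3..11]): 9
  v3 (enum of 3 values): 3
  v4 (integer in [3..9]): 7
  v5 (integer in [2..7]): 6
  v6 (boolean): 2
  v7 (boolean): 2
Product = 2 * 9 * 3 * 7 * 6 * 2 * 2 = 9072

9072


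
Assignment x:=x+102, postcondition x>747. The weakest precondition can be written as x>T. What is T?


Formula: wp(x:=E, P) = P[E/x] (substitute E for x in postcondition)
Step 1: Postcondition: x>747
Step 2: Substitute x+102 for x: x+102>747
Step 3: Solve for x: x > 747-102 = 645

645


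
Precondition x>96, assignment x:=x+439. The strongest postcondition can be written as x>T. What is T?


Formula: sp(P, x:=E) = exists old_x. (x = E[old_x/x]) AND P[old_x/x] (old_x is the value of x before the assignment; eliminate old_x by solving x = E[old_x/x] for old_x)
Step 1: Precondition P: x>96, i.e. old_x > 96
Step 2: Assignment gives x = old_x + 439, so old_x = x - 439
Step 3: Substitute into P: x - 439 > 96
Step 4: Simplify: x > 96+439 = 535

535


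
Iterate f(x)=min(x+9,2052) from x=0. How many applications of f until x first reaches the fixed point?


Step 1: x=0, cap=2052, increment=9
Step 2: x grows by 9 each step until capped at 2052; fixed point is x=2052
Step 3: iterations = ceil(2052/9) = 228

228


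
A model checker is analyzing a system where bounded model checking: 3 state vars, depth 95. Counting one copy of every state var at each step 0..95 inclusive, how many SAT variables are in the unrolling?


BMC unrolls to depth k, creating one copy of each state var for steps 0..k.
Step count = 95 + 1 = 96 (steps 0 through 95)
Vars per step = 3
Total = 3 * 96 = 288

288


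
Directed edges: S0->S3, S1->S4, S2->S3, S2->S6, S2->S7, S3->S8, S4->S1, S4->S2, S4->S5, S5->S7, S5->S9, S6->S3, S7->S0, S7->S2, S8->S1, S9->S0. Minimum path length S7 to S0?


BFS layer-by-layer from S7:
  dist 0: {S7}
  dist 1: {S0, S2}
  -> S0 reached at distance 1
Shortest path length = 1

1


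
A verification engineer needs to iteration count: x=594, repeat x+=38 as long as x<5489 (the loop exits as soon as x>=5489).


Step 1: x goes from 594 toward 5489 by 38; the body runs while x<5489, so iterations = ceil((bound-start)/step)
Step 2: Distance=4895
Step 3: ceil(4895/38)=129

129


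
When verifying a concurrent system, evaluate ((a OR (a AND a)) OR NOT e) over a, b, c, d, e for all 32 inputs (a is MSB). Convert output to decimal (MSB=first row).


Formula: ((a OR (a AND a)) OR NOT e) over a, b, c, d, e (32 rows)
Evaluate each row (bits = a,b,c,d,e, MSB first):
  row 0 [00000]: ((0 OR (0 AND 0)) OR NOT 0) -> 1
  row 1 [00001]: ((0 OR (0 AND 0)) OR NOT 1) -> 0
  row 2 [00010]: ((0 OR (0 AND 0)) OR NOT 0) -> 1
  row 3 [00011]: ((0 OR (0 AND 0)) OR NOT 1) -> 0
  row 4 [00100]: ((0 OR (0 AND 0)) OR NOT 0) -> 1
  row 5 [00101]: ((0 OR (0 AND 0)) OR NOT 1) -> 0
  row 6 [00110]: ((0 OR (0 AND 0)) OR NOT 0) -> 1
  row 7 [00111]: ((0 OR (0 AND 0)) OR NOT 1) -> 0
  row 8 [01000]: ((0 OR (0 AND 0)) OR NOT 0) -> 1
  row 9 [01001]: ((0 OR (0 AND 0)) OR NOT 1) -> 0
  row 10 [01010]: ((0 OR (0 AND 0)) OR NOT 0) -> 1
  row 11 [01011]: ((0 OR (0 AND 0)) OR NOT 1) -> 0
  row 12 [01100]: ((0 OR (0 AND 0)) OR NOT 0) -> 1
  row 13 [01101]: ((0 OR (0 AND 0)) OR NOT 1) -> 0
  row 14 [01110]: ((0 OR (0 AND 0)) OR NOT 0) -> 1
  row 15 [01111]: ((0 OR (0 AND 0)) OR NOT 1) -> 0
  row 16 [10000]: ((1 OR (1 AND 1)) OR NOT 0) -> 1
  row 17 [10001]: ((1 OR (1 AND 1)) OR NOT 1) -> 1
  row 18 [10010]: ((1 OR (1 AND 1)) OR NOT 0) -> 1
  row 19 [10011]: ((1 OR (1 AND 1)) OR NOT 1) -> 1
  row 20 [10100]: ((1 OR (1 AND 1)) OR NOT 0) -> 1
  row 21 [10101]: ((1 OR (1 AND 1)) OR NOT 1) -> 1
  row 22 [10110]: ((1 OR (1 AND 1)) OR NOT 0) -> 1
  row 23 [10111]: ((1 OR (1 AND 1)) OR NOT 1) -> 1
  row 24 [11000]: ((1 OR (1 AND 1)) OR NOT 0) -> 1
  row 25 [11001]: ((1 OR (1 AND 1)) OR NOT 1) -> 1
  row 26 [11010]: ((1 OR (1 AND 1)) OR NOT 0) -> 1
  row 27 [11011]: ((1 OR (1 AND 1)) OR NOT 1) -> 1
  row 28 [11100]: ((1 OR (1 AND 1)) OR NOT 0) -> 1
  row 29 [11101]: ((1 OR (1 AND 1)) OR NOT 1) -> 1
  row 30 [11110]: ((1 OR (1 AND 1)) OR NOT 0) -> 1
  row 31 [11111]: ((1 OR (1 AND 1)) OR NOT 1) -> 1
Full result column, 4 rows per line (a,b,c fixed per line; d,e runs 00..11 left to right):
  rows 0-3 [a,b,c=000]: 1010  = hex A
  rows 4-7 [a,b,c=001]: 1010  = hex A
  rows 8-11 [a,b,c=010]: 1010  = hex A
  rows 12-15 [a,b,c=011]: 1010  = hex A
  rows 16-19 [a,b,c=100]: 1111  = hex F
  rows 20-23 [a,b,c=101]: 1111  = hex F
  rows 24-27 [a,b,c=110]: 1111  = hex F
  rows 28-31 [a,b,c=111]: 1111  = hex F
Output column (row 0 .. row 31) = 10101010101010101111111111111111
Output column grouped in 4s = 1010 1010 1010 1010 1111 1111 1111 1111 = 0xAAAAFFFF
Convert to decimal digit by digit (value = value*16 + digit):
  A -> 10
  10*16 + 10 (A) = 170
  170*16 + 10 (A) = 2730
  2730*16 + 10 (A) = 43690
  43690*16 + 15 (F) = 699055
  699055*16 + 15 (F) = 11184895
  11184895*16 + 15 (F) = 178958335
  178958335*16 + 15 (F) = 2863333375
Decimal = 2863333375

2863333375


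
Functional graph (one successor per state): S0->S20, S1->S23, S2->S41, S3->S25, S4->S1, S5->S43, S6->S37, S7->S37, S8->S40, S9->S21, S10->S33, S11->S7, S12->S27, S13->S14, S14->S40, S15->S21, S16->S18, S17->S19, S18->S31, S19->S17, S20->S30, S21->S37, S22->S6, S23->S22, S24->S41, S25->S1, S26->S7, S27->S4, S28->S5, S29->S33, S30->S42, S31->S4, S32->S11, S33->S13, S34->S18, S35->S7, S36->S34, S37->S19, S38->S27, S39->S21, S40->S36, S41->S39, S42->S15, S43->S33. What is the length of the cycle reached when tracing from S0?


Trace from S0 until a state repeats:
  S0 -> S20 -> S30 -> S42 -> S15 -> S21 -> S37 -> S19 -> S17 -> S19
S19 first seen at step 7, revisited at step 9.
Cycle length = 9 - 7 = 2

2


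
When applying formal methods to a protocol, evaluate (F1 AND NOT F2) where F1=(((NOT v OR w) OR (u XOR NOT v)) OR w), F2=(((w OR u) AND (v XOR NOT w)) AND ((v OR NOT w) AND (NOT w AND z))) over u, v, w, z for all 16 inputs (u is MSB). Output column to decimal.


F1 = (((NOT v OR w) OR (u XOR NOT v)) OR w)
F2 = (((w OR u) AND (v XOR NOT w)) AND ((v OR NOT w) AND (NOT w AND z)))
Counterexample to F1=>F2 is where F1=1 and F2=0.
Evaluate each row (bits = u,v,w,z, MSB first):
  row 0 [0000]: F1=1 F2=0 -> F1&~F2 -> 1
  row 1 [0001]: F1=1 F2=0 -> F1&~F2 -> 1
  row 2 [0010]: F1=1 F2=0 -> F1&~F2 -> 1
  row 3 [0011]: F1=1 F2=0 -> F1&~F2 -> 1
  row 4 [0100]: F1=0 F2=0 -> F1&~F2 -> 0
  row 5 [0101]: F1=0 F2=0 -> F1&~F2 -> 0
  row 6 [0110]: F1=1 F2=0 -> F1&~F2 -> 1
  row 7 [0111]: F1=1 F2=0 -> F1&~F2 -> 1
  row 8 [1000]: F1=1 F2=0 -> F1&~F2 -> 1
  row 9 [1001]: F1=1 F2=1 -> F1&~F2 -> 0
  row 10 [1010]: F1=1 F2=0 -> F1&~F2 -> 1
  row 11 [1011]: F1=1 F2=0 -> F1&~F2 -> 1
  row 12 [1100]: F1=1 F2=0 -> F1&~F2 -> 1
  row 13 [1101]: F1=1 F2=0 -> F1&~F2 -> 1
  row 14 [1110]: F1=1 F2=0 -> F1&~F2 -> 1
  row 15 [1111]: F1=1 F2=0 -> F1&~F2 -> 1
Full result column, 4 rows per line (u,v fixed per line; w,z runs 00..11 left to right):
  rows 0-3 [u,v=00]: 1111  = hex F
  rows 4-7 [u,v=01]: 0011  = hex 3
  rows 8-11 [u,v=10]: 1011  = hex B
  rows 12-15 [u,v=11]: 1111  = hex F
Counterexample vector (row 0 .. row 15) = 1111001110111111
Output column grouped in 4s = 1111 0011 1011 1111 = 0xF3BF
Convert to decimal digit by digit (value = value*16 + digit):
  F -> 15
  15*16 + 3 = 243
  243*16 + 11 (B) = 3899
  3899*16 + 15 (F) = 62399
Decimal = 62399

62399


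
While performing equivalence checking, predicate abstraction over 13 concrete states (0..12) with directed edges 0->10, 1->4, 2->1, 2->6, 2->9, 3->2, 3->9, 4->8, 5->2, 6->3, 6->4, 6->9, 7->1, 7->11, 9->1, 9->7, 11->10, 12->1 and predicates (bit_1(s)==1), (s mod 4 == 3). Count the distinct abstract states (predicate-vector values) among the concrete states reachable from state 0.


BFS from 0:
Concrete reachable: {0, 10}
Abstract via predicates (bit_1(s)==1), (s mod 4 == 3):
  (0,0) <- {0}
  (1,0) <- {10}
Distinct abstract states = 2

2


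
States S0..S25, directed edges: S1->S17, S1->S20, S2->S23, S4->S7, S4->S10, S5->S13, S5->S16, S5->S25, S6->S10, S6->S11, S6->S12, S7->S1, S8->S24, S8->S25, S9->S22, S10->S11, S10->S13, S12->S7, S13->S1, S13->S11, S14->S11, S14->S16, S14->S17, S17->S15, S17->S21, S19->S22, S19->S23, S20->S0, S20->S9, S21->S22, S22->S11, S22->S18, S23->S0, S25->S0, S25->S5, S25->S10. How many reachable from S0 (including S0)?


BFS from S0:
  layer 0: {S0}
Reachable set: {S0}
Count = 1

1


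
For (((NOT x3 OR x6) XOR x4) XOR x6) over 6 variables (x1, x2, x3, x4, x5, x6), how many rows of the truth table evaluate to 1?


Formula: (((NOT x3 OR x6) XOR x4) XOR x6) over 6 vars (64 rows)
Evaluate each row (x1, x2, x3, x4, x5, x6 as bits, MSB first):
  row 0 [000000]: (((NOT 0 OR 0) XOR 0) XOR 0) -> 1
  row 1 [000001]: (((NOT 0 OR 1) XOR 0) XOR 1) -> 0
  row 2 [000010]: (((NOT 0 OR 0) XOR 0) XOR 0) -> 1
  row 3 [000011]: (((NOT 0 OR 1) XOR 0) XOR 1) -> 0
  row 4 [000100]: (((NOT 0 OR 0) XOR 1) XOR 0) -> 0
  (every remaining row is evaluated the same way; all 64 results are listed next)
Full result column, 8 rows per line (x1,x2,x3 fixed per line; x4,x5,x6 runs 000..111 left to right):
  rows 0-7 [x1,x2,x3=000]: 10100101  (ones: 4)
  rows 8-15 [x1,x2,x3=001]: 00001111  (ones: 4)
  rows 16-23 [x1,x2,x3=010]: 10100101  (ones: 4)
  rows 24-31 [x1,x2,x3=011]: 00001111  (ones: 4)
  rows 32-39 [x1,x2,x3=100]: 10100101  (ones: 4)
  rows 40-47 [x1,x2,x3=101]: 00001111  (ones: 4)
  rows 48-55 [x1,x2,x3=110]: 10100101  (ones: 4)
  rows 56-63 [x1,x2,x3=111]: 00001111  (ones: 4)
Count of 1-rows = 4+4+4+4+4+4+4+4 = 32

32


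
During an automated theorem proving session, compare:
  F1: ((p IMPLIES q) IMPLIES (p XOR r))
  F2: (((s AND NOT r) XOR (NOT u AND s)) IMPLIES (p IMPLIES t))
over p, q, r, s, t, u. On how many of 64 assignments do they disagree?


F1 = ((p IMPLIES q) IMPLIES (p XOR r))
F2 = (((s AND NOT r) XOR (NOT u AND s)) IMPLIES (p IMPLIES t))
Evaluate both on each of 64 rows (bits = p,q,r,s,t,u):
  row 0 [000000]: F1=0 F2=1 (differ) -> 1
  row 1 [000001]: F1=0 F2=1 (differ) -> 1
  row 2 [000010]: F1=0 F2=1 (differ) -> 1
  row 3 [000011]: F1=0 F2=1 (differ) -> 1
  row 4 [000100]: F1=0 F2=1 (differ) -> 1
  (every remaining row is evaluated the same way; all 64 results are listed next)
Full result column, 8 rows per line (p,q,r fixed per line; s,t,u runs 000..111 left to right):
  rows 0-7 [p,q,r=000]: 11111111  (ones: 8)
  rows 8-15 [p,q,r=001]: 00000000  (ones: 0)
  rows 16-23 [p,q,r=010]: 11111111  (ones: 8)
  rows 24-31 [p,q,r=011]: 00000000  (ones: 0)
  rows 32-39 [p,q,r=100]: 00000100  (ones: 1)
  rows 40-47 [p,q,r=101]: 00001000  (ones: 1)
  rows 48-55 [p,q,r=110]: 00000100  (ones: 1)
  rows 56-63 [p,q,r=111]: 11110111  (ones: 7)
Disagreements = 8+0+8+0+1+1+1+7 = 26

26


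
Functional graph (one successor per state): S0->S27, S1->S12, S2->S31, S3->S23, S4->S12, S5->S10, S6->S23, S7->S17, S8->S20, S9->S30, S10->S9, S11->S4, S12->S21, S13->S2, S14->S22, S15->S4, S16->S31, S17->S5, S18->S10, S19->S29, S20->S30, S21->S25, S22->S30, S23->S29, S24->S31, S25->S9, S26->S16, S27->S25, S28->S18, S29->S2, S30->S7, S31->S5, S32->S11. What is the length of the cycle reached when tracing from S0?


Trace from S0 until a state repeats:
  S0 -> S27 -> S25 -> S9 -> S30 -> S7 -> S17 -> S5 -> S10 -> S9
S9 first seen at step 3, revisited at step 9.
Cycle length = 9 - 3 = 6

6


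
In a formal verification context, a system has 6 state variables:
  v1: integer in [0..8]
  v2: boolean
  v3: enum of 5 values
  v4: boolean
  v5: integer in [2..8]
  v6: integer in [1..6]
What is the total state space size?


State space = product of domain sizes of all variables.
Domain sizes:
  v1 (integer in [0..8]): 9
  v2 (boolean): 2
  v3 (enum of 5 values): 5
  v4 (boolean): 2
  v5 (integer in [2..8]): 7
  v6 (integer in [1..6]): 6
Product = 9 * 2 * 5 * 2 * 7 * 6 = 7560

7560


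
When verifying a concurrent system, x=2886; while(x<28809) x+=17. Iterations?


Step 1: x goes from 2886 toward 28809 by 17; the body runs while x<28809, so iterations = ceil((bound-start)/step)
Step 2: Distance=25923
Step 3: ceil(25923/17)=1525

1525


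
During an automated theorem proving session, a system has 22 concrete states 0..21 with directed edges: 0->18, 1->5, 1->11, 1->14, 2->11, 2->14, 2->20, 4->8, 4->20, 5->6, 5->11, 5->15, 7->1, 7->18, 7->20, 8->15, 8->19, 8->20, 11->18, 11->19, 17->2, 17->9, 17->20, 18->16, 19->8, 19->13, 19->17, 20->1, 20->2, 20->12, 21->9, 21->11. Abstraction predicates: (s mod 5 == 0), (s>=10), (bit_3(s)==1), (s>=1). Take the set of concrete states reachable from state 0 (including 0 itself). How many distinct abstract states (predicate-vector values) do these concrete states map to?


BFS from 0:
Concrete reachable: {0, 16, 18}
Abstract via predicates (s mod 5 == 0), (s>=10), (bit_3(s)==1), (s>=1):
  (0,1,0,1) <- {16, 18}
  (1,0,0,0) <- {0}
Distinct abstract states = 2

2


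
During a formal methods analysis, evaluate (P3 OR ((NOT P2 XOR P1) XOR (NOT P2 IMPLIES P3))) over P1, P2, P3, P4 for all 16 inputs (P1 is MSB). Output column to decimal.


Formula: (P3 OR ((NOT P2 XOR P1) XOR (NOT P2 IMPLIES P3))) over P1, P2, P3, P4 (16 rows)
Evaluate each row (bits = P1,P2,P3,P4, MSB first):
  row 0 [0000]: (0 OR ((NOT 0 XOR 0) XOR (NOT 0 IMPLIES 0))) -> 1
  row 1 [0001]: (0 OR ((NOT 0 XOR 0) XOR (NOT 0 IMPLIES 0))) -> 1
  row 2 [0010]: (1 OR ((NOT 0 XOR 0) XOR (NOT 0 IMPLIES 1))) -> 1
  row 3 [0011]: (1 OR ((NOT 0 XOR 0) XOR (NOT 0 IMPLIES 1))) -> 1
  row 4 [0100]: (0 OR ((NOT 1 XOR 0) XOR (NOT 1 IMPLIES 0))) -> 1
  row 5 [0101]: (0 OR ((NOT 1 XOR 0) XOR (NOT 1 IMPLIES 0))) -> 1
  row 6 [0110]: (1 OR ((NOT 1 XOR 0) XOR (NOT 1 IMPLIES 1))) -> 1
  row 7 [0111]: (1 OR ((NOT 1 XOR 0) XOR (NOT 1 IMPLIES 1))) -> 1
  row 8 [1000]: (0 OR ((NOT 0 XOR 1) XOR (NOT 0 IMPLIES 0))) -> 0
  row 9 [1001]: (0 OR ((NOT 0 XOR 1) XOR (NOT 0 IMPLIES 0))) -> 0
  row 10 [1010]: (1 OR ((NOT 0 XOR 1) XOR (NOT 0 IMPLIES 1))) -> 1
  row 11 [1011]: (1 OR ((NOT 0 XOR 1) XOR (NOT 0 IMPLIES 1))) -> 1
  row 12 [1100]: (0 OR ((NOT 1 XOR 1) XOR (NOT 1 IMPLIES 0))) -> 0
  row 13 [1101]: (0 OR ((NOT 1 XOR 1) XOR (NOT 1 IMPLIES 0))) -> 0
  row 14 [1110]: (1 OR ((NOT 1 XOR 1) XOR (NOT 1 IMPLIES 1))) -> 1
  row 15 [1111]: (1 OR ((NOT 1 XOR 1) XOR (NOT 1 IMPLIES 1))) -> 1
Full result column, 4 rows per line (P1,P2 fixed per line; P3,P4 runs 00..11 left to right):
  rows 0-3 [P1,P2=00]: 1111  = hex F
  rows 4-7 [P1,P2=01]: 1111  = hex F
  rows 8-11 [P1,P2=10]: 0011  = hex 3
  rows 12-15 [P1,P2=11]: 0011  = hex 3
Output column (row 0 .. row 15) = 1111111100110011
Output column grouped in 4s = 1111 1111 0011 0011 = 0xFF33
Convert to decimal digit by digit (value = value*16 + digit):
  F -> 15
  15*16 + 15 (F) = 255
  255*16 + 3 = 4083
  4083*16 + 3 = 65331
Decimal = 65331

65331


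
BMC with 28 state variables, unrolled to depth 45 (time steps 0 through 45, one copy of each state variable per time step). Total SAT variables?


BMC unrolls to depth k, creating one copy of each state var for steps 0..k.
Step count = 45 + 1 = 46 (steps 0 through 45)
Vars per step = 28
Total = 28 * 46 = 1288

1288


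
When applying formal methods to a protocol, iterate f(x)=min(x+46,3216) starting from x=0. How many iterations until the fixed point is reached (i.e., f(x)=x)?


Step 1: x=0, cap=3216, increment=46
Step 2: x grows by 46 each step until capped at 3216; fixed point is x=3216
Step 3: iterations = ceil(3216/46) = 70

70


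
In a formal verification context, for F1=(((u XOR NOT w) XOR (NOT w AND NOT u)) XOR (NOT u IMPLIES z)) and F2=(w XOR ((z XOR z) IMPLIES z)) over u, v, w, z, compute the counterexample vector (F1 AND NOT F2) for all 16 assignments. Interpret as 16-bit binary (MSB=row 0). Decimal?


F1 = (((u XOR NOT w) XOR (NOT w AND NOT u)) XOR (NOT u IMPLIES z))
F2 = (w XOR ((z XOR z) IMPLIES z))
Counterexample to F1=>F2 is where F1=1 and F2=0.
Evaluate each row (bits = u,v,w,z, MSB first):
  row 0 [0000]: F1=0 F2=1 -> F1&~F2 -> 0
  row 1 [0001]: F1=1 F2=1 -> F1&~F2 -> 0
  row 2 [0010]: F1=0 F2=0 -> F1&~F2 -> 0
  row 3 [0011]: F1=1 F2=0 -> F1&~F2 -> 1
  row 4 [0100]: F1=0 F2=1 -> F1&~F2 -> 0
  row 5 [0101]: F1=1 F2=1 -> F1&~F2 -> 0
  row 6 [0110]: F1=0 F2=0 -> F1&~F2 -> 0
  row 7 [0111]: F1=1 F2=0 -> F1&~F2 -> 1
  row 8 [1000]: F1=1 F2=1 -> F1&~F2 -> 0
  row 9 [1001]: F1=1 F2=1 -> F1&~F2 -> 0
  row 10 [1010]: F1=0 F2=0 -> F1&~F2 -> 0
  row 11 [1011]: F1=0 F2=0 -> F1&~F2 -> 0
  row 12 [1100]: F1=1 F2=1 -> F1&~F2 -> 0
  row 13 [1101]: F1=1 F2=1 -> F1&~F2 -> 0
  row 14 [1110]: F1=0 F2=0 -> F1&~F2 -> 0
  row 15 [1111]: F1=0 F2=0 -> F1&~F2 -> 0
Full result column, 4 rows per line (u,v fixed per line; w,z runs 00..11 left to right):
  rows 0-3 [u,v=00]: 0001  = hex 1
  rows 4-7 [u,v=01]: 0001  = hex 1
  rows 8-11 [u,v=10]: 0000  = hex 0
  rows 12-15 [u,v=11]: 0000  = hex 0
Counterexample vector (row 0 .. row 15) = 0001000100000000
Output column grouped in 4s = 0001 0001 0000 0000 = 0x1100
Convert to decimal digit by digit (value = value*16 + digit):
  1 -> 1
  1*16 + 1 = 17
  17*16 + 0 = 272
  272*16 + 0 = 4352
Decimal = 4352

4352


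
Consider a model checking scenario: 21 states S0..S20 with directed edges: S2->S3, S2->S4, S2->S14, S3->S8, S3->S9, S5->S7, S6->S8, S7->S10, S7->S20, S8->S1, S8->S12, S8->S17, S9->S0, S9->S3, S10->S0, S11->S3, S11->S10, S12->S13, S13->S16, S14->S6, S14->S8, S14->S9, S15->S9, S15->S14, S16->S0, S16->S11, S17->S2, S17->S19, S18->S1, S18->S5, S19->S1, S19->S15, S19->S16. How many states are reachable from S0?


BFS from S0:
  layer 0: {S0}
Reachable set: {S0}
Count = 1

1


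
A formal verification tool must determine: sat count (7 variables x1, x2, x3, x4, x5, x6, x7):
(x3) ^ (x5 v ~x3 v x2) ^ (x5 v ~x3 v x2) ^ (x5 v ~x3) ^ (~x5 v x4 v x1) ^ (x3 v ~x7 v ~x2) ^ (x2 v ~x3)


CNF with 7 clauses over 7 vars (128 assignments).
An assignment satisfies CNF iff every clause has >=1 true literal.
Check each row (bits = x1,x2,x3,x4,x5,x6,x7; clause T/F shown):
  row 0 [0000000]: clauses=FTTTTTT -> 0
  row 1 [0000001]: clauses=FTTTTTT -> 0
  row 2 [0000010]: clauses=FTTTTTT -> 0
  row 3 [0000011]: clauses=FTTTTTT -> 0
  row 4 [0000100]: clauses=FTTTFTT -> 0
  (every remaining row is evaluated the same way; all 128 results are listed next)
Full result column, 8 rows per line (x1,x2,x3,x4 fixed per line; x5,x6,x7 runs 000..111 left to right):
  rows 0-7 [x1,x2,x3,x4=0000]: 00000000  (ones: 0)
  rows 8-15 [x1,x2,x3,x4=0001]: 00000000  (ones: 0)
  rows 16-23 [x1,x2,x3,x4=0010]: 00000000  (ones: 0)
  rows 24-31 [x1,x2,x3,x4=0011]: 00000000  (ones: 0)
  rows 32-39 [x1,x2,x3,x4=0100]: 00000000  (ones: 0)
  rows 40-47 [x1,x2,x3,x4=0101]: 00000000  (ones: 0)
  rows 48-55 [x1,x2,x3,x4=0110]: 00000000  (ones: 0)
  rows 56-63 [x1,x2,x3,x4=0111]: 00001111  (ones: 4)
  rows 64-71 [x1,x2,x3,x4=1000]: 00000000  (ones: 0)
  rows 72-79 [x1,x2,x3,x4=1001]: 00000000  (ones: 0)
  rows 80-87 [x1,x2,x3,x4=1010]: 00000000  (ones: 0)
  rows 88-95 [x1,x2,x3,x4=1011]: 00000000  (ones: 0)
  rows 96-103 [x1,x2,x3,x4=1100]: 00000000  (ones: 0)
  rows 104-111 [x1,x2,x3,x4=1101]: 00000000  (ones: 0)
  rows 112-119 [x1,x2,x3,x4=1110]: 00001111  (ones: 4)
  rows 120-127 [x1,x2,x3,x4=1111]: 00001111  (ones: 4)
Satisfying assignments = 0+0+0+0+0+0+0+4+0+0+0+0+0+0+4+4 = 12

12


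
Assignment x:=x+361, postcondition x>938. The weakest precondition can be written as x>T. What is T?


Formula: wp(x:=E, P) = P[E/x] (substitute E for x in postcondition)
Step 1: Postcondition: x>938
Step 2: Substitute x+361 for x: x+361>938
Step 3: Solve for x: x > 938-361 = 577

577


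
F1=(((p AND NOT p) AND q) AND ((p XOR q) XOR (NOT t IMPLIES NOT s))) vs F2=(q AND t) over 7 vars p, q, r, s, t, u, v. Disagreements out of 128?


F1 = (((p AND NOT p) AND q) AND ((p XOR q) XOR (NOT t IMPLIES NOT s)))
F2 = (q AND t)
Evaluate both on each of 128 rows (bits = p,q,r,s,t,u,v):
  row 0 [0000000]: F1=0 F2=0 -> 0
  row 1 [0000001]: F1=0 F2=0 -> 0
  row 2 [0000010]: F1=0 F2=0 -> 0
  row 3 [0000011]: F1=0 F2=0 -> 0
  row 4 [0000100]: F1=0 F2=0 -> 0
  (every remaining row is evaluated the same way; all 128 results are listed next)
Full result column, 8 rows per line (p,q,r,s fixed per line; t,u,v runs 000..111 left to right):
  rows 0-7 [p,q,r,s=0000]: 00000000  (ones: 0)
  rows 8-15 [p,q,r,s=0001]: 00000000  (ones: 0)
  rows 16-23 [p,q,r,s=0010]: 00000000  (ones: 0)
  rows 24-31 [p,q,r,s=0011]: 00000000  (ones: 0)
  rows 32-39 [p,q,r,s=0100]: 00001111  (ones: 4)
  rows 40-47 [p,q,r,s=0101]: 00001111  (ones: 4)
  rows 48-55 [p,q,r,s=0110]: 00001111  (ones: 4)
  rows 56-63 [p,q,r,s=0111]: 00001111  (ones: 4)
  rows 64-71 [p,q,r,s=1000]: 00000000  (ones: 0)
  rows 72-79 [p,q,r,s=1001]: 00000000  (ones: 0)
  rows 80-87 [p,q,r,s=1010]: 00000000  (ones: 0)
  rows 88-95 [p,q,r,s=1011]: 00000000  (ones: 0)
  rows 96-103 [p,q,r,s=1100]: 00001111  (ones: 4)
  rows 104-111 [p,q,r,s=1101]: 00001111  (ones: 4)
  rows 112-119 [p,q,r,s=1110]: 00001111  (ones: 4)
  rows 120-127 [p,q,r,s=1111]: 00001111  (ones: 4)
Disagreements = 0+0+0+0+4+4+4+4+0+0+0+0+4+4+4+4 = 32

32


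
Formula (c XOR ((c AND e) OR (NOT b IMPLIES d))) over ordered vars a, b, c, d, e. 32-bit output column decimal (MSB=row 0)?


Formula: (c XOR ((c AND e) OR (NOT b IMPLIES d))) over a, b, c, d, e (32 rows)
Evaluate each row (bits = a,b,c,d,e, MSB first):
  row 0 [00000]: (0 XOR ((0 AND 0) OR (NOT 0 IMPLIES 0))) -> 0
  row 1 [00001]: (0 XOR ((0 AND 1) OR (NOT 0 IMPLIES 0))) -> 0
  row 2 [00010]: (0 XOR ((0 AND 0) OR (NOT 0 IMPLIES 1))) -> 1
  row 3 [00011]: (0 XOR ((0 AND 1) OR (NOT 0 IMPLIES 1))) -> 1
  row 4 [00100]: (1 XOR ((1 AND 0) OR (NOT 0 IMPLIES 0))) -> 1
  row 5 [00101]: (1 XOR ((1 AND 1) OR (NOT 0 IMPLIES 0))) -> 0
  row 6 [00110]: (1 XOR ((1 AND 0) OR (NOT 0 IMPLIES 1))) -> 0
  row 7 [00111]: (1 XOR ((1 AND 1) OR (NOT 0 IMPLIES 1))) -> 0
  row 8 [01000]: (0 XOR ((0 AND 0) OR (NOT 1 IMPLIES 0))) -> 1
  row 9 [01001]: (0 XOR ((0 AND 1) OR (NOT 1 IMPLIES 0))) -> 1
  row 10 [01010]: (0 XOR ((0 AND 0) OR (NOT 1 IMPLIES 1))) -> 1
  row 11 [01011]: (0 XOR ((0 AND 1) OR (NOT 1 IMPLIES 1))) -> 1
  row 12 [01100]: (1 XOR ((1 AND 0) OR (NOT 1 IMPLIES 0))) -> 0
  row 13 [01101]: (1 XOR ((1 AND 1) OR (NOT 1 IMPLIES 0))) -> 0
  row 14 [01110]: (1 XOR ((1 AND 0) OR (NOT 1 IMPLIES 1))) -> 0
  row 15 [01111]: (1 XOR ((1 AND 1) OR (NOT 1 IMPLIES 1))) -> 0
  row 16 [10000]: (0 XOR ((0 AND 0) OR (NOT 0 IMPLIES 0))) -> 0
  row 17 [10001]: (0 XOR ((0 AND 1) OR (NOT 0 IMPLIES 0))) -> 0
  row 18 [10010]: (0 XOR ((0 AND 0) OR (NOT 0 IMPLIES 1))) -> 1
  row 19 [10011]: (0 XOR ((0 AND 1) OR (NOT 0 IMPLIES 1))) -> 1
  row 20 [10100]: (1 XOR ((1 AND 0) OR (NOT 0 IMPLIES 0))) -> 1
  row 21 [10101]: (1 XOR ((1 AND 1) OR (NOT 0 IMPLIES 0))) -> 0
  row 22 [10110]: (1 XOR ((1 AND 0) OR (NOT 0 IMPLIES 1))) -> 0
  row 23 [10111]: (1 XOR ((1 AND 1) OR (NOT 0 IMPLIES 1))) -> 0
  row 24 [11000]: (0 XOR ((0 AND 0) OR (NOT 1 IMPLIES 0))) -> 1
  row 25 [11001]: (0 XOR ((0 AND 1) OR (NOT 1 IMPLIES 0))) -> 1
  row 26 [11010]: (0 XOR ((0 AND 0) OR (NOT 1 IMPLIES 1))) -> 1
  row 27 [11011]: (0 XOR ((0 AND 1) OR (NOT 1 IMPLIES 1))) -> 1
  row 28 [11100]: (1 XOR ((1 AND 0) OR (NOT 1 IMPLIES 0))) -> 0
  row 29 [11101]: (1 XOR ((1 AND 1) OR (NOT 1 IMPLIES 0))) -> 0
  row 30 [11110]: (1 XOR ((1 AND 0) OR (NOT 1 IMPLIES 1))) -> 0
  row 31 [11111]: (1 XOR ((1 AND 1) OR (NOT 1 IMPLIES 1))) -> 0
Full result column, 4 rows per line (a,b,c fixed per line; d,e runs 00..11 left to right):
  rows 0-3 [a,b,c=000]: 0011  = hex 3
  rows 4-7 [a,b,c=001]: 1000  = hex 8
  rows 8-11 [a,b,c=010]: 1111  = hex F
  rows 12-15 [a,b,c=011]: 0000  = hex 0
  rows 16-19 [a,b,c=100]: 0011  = hex 3
  rows 20-23 [a,b,c=101]: 1000  = hex 8
  rows 24-27 [a,b,c=110]: 1111  = hex F
  rows 28-31 [a,b,c=111]: 0000  = hex 0
Output column (row 0 .. row 31) = 00111000111100000011100011110000
Output column grouped in 4s = 0011 1000 1111 0000 0011 1000 1111 0000 = 0x38F038F0
Convert to decimal digit by digit (value = value*16 + digit):
  3 -> 3
  3*16 + 8 = 56
  56*16 + 15 (F) = 911
  911*16 + 0 = 14576
  14576*16 + 3 = 233219
  233219*16 + 8 = 3731512
  3731512*16 + 15 (F) = 59704207
  59704207*16 + 0 = 955267312
Decimal = 955267312

955267312


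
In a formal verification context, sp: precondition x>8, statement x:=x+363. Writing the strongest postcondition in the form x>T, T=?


Formula: sp(P, x:=E) = exists old_x. (x = E[old_x/x]) AND P[old_x/x] (old_x is the value of x before the assignment; eliminate old_x by solving x = E[old_x/x] for old_x)
Step 1: Precondition P: x>8, i.e. old_x > 8
Step 2: Assignment gives x = old_x + 363, so old_x = x - 363
Step 3: Substitute into P: x - 363 > 8
Step 4: Simplify: x > 8+363 = 371

371


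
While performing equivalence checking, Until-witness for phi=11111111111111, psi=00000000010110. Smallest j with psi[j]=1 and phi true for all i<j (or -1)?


(phi U psi) at 0: need smallest j with psi[j]=1 and phi[i]=1 for all i in [0,j).
Scan from step 0:
  step 0: phi=1, psi=0 -> continue
  step 1: phi=1, psi=0 -> continue
  step 2: phi=1, psi=0 -> continue
  step 3: phi=1, psi=0 -> continue
  step 9: psi=1 and phi held for [0,9) -> witness found
Witness step = 9

9


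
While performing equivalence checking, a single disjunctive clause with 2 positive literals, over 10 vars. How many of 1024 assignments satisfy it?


Step 1: Total=2^10=1024
Step 2: Unsat when all 2 false: 2^8=256
Step 3: Sat=1024-256=768

768


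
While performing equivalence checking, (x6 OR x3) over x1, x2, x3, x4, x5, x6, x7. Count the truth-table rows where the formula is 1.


Formula: (x6 OR x3) over 7 vars (128 rows)
Evaluate each row (x1, x2, x3, x4, x5, x6, x7 as bits, MSB first):
  row 0 [0000000]: (0 OR 0) -> 0
  row 1 [0000001]: (0 OR 0) -> 0
  row 2 [0000010]: (1 OR 0) -> 1
  row 3 [0000011]: (1 OR 0) -> 1
  row 4 [0000100]: (0 OR 0) -> 0
  (every remaining row is evaluated the same way; all 128 results are listed next)
Full result column, 8 rows per line (x1,x2,x3,x4 fixed per line; x5,x6,x7 runs 000..111 left to right):
  rows 0-7 [x1,x2,x3,x4=0000]: 00110011  (ones: 4)
  rows 8-15 [x1,x2,x3,x4=0001]: 00110011  (ones: 4)
  rows 16-23 [x1,x2,x3,x4=0010]: 11111111  (ones: 8)
  rows 24-31 [x1,x2,x3,x4=0011]: 11111111  (ones: 8)
  rows 32-39 [x1,x2,x3,x4=0100]: 00110011  (ones: 4)
  rows 40-47 [x1,x2,x3,x4=0101]: 00110011  (ones: 4)
  rows 48-55 [x1,x2,x3,x4=0110]: 11111111  (ones: 8)
  rows 56-63 [x1,x2,x3,x4=0111]: 11111111  (ones: 8)
  rows 64-71 [x1,x2,x3,x4=1000]: 00110011  (ones: 4)
  rows 72-79 [x1,x2,x3,x4=1001]: 00110011  (ones: 4)
  rows 80-87 [x1,x2,x3,x4=1010]: 11111111  (ones: 8)
  rows 88-95 [x1,x2,x3,x4=1011]: 11111111  (ones: 8)
  rows 96-103 [x1,x2,x3,x4=1100]: 00110011  (ones: 4)
  rows 104-111 [x1,x2,x3,x4=1101]: 00110011  (ones: 4)
  rows 112-119 [x1,x2,x3,x4=1110]: 11111111  (ones: 8)
  rows 120-127 [x1,x2,x3,x4=1111]: 11111111  (ones: 8)
Count of 1-rows = 4+4+8+8+4+4+8+8+4+4+8+8+4+4+8+8 = 96

96
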